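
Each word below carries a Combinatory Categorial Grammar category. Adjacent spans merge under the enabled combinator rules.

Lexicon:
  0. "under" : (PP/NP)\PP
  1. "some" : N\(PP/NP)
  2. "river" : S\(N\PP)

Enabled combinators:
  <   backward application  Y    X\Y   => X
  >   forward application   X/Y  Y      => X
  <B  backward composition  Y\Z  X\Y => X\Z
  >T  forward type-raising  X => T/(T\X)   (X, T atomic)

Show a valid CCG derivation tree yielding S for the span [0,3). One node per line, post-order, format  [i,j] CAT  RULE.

[0,3] S   <
  [0,2] N\PP   <B
    [0,1] "under" : (PP/NP)\PP
    [1,2] "some" : N\(PP/NP)
  [2,3] "river" : S\(N\PP)

[0,1] (PP/NP)\PP  lex  "under"
[1,2] N\(PP/NP)  lex  "some"
[0,2] N\PP  <B  k=1
[2,3] S\(N\PP)  lex  "river"
[0,3] S  <  k=2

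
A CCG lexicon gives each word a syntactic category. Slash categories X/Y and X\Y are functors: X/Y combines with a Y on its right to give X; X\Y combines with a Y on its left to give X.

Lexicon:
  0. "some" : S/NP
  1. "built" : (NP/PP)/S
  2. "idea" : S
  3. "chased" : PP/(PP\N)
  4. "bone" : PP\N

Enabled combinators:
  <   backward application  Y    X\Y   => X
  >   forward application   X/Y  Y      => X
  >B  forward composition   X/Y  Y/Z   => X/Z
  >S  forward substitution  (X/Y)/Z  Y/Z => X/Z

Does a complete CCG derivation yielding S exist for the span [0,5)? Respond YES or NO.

[0,5] S   >
  [0,1] "some" : S/NP
  [1,5] NP   >
    [1,3] NP/PP   >
      [1,2] "built" : (NP/PP)/S
      [2,3] "idea" : S
    [3,5] PP   >
      [3,4] "chased" : PP/(PP\N)
      [4,5] "bone" : PP\N

YES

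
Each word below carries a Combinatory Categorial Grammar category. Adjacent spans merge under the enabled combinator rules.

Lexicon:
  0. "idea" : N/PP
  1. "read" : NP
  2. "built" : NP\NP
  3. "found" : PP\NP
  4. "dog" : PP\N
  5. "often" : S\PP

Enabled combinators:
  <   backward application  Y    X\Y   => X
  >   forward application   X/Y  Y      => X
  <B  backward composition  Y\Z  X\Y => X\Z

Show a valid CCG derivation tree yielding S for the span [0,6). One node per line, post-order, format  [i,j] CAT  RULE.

[0,1] N/PP  lex  "idea"
[1,2] NP  lex  "read"
[2,3] NP\NP  lex  "built"
[3,4] PP\NP  lex  "found"
[2,4] PP\NP  <B  k=3
[1,4] PP  <  k=2
[0,4] N  >  k=1
[4,5] PP\N  lex  "dog"
[0,5] PP  <  k=4
[5,6] S\PP  lex  "often"
[0,6] S  <  k=5

[0,6] S   <
  [0,5] PP   <
    [0,4] N   >
      [0,1] "idea" : N/PP
      [1,4] PP   <
        [1,2] "read" : NP
        [2,4] PP\NP   <B
          [2,3] "built" : NP\NP
          [3,4] "found" : PP\NP
    [4,5] "dog" : PP\N
  [5,6] "often" : S\PP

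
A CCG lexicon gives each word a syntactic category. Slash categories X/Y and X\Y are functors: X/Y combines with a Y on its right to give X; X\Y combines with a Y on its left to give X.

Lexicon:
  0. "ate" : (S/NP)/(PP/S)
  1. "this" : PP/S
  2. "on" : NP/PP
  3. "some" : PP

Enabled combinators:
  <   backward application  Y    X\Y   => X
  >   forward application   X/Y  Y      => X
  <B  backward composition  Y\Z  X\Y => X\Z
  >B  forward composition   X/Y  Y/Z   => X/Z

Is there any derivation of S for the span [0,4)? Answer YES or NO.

YES

[0,4] S   >
  [0,3] S/PP   >B
    [0,2] S/NP   >
      [0,1] "ate" : (S/NP)/(PP/S)
      [1,2] "this" : PP/S
    [2,3] "on" : NP/PP
  [3,4] "some" : PP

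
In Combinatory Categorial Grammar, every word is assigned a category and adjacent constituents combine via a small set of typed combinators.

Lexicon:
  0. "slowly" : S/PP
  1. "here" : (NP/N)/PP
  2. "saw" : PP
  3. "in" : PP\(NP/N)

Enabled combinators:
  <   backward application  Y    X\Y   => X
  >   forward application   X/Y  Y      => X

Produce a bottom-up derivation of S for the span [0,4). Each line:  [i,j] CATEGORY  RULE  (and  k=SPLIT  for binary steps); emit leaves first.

[0,1] S/PP  lex  "slowly"
[1,2] (NP/N)/PP  lex  "here"
[2,3] PP  lex  "saw"
[1,3] NP/N  >  k=2
[3,4] PP\(NP/N)  lex  "in"
[1,4] PP  <  k=3
[0,4] S  >  k=1

[0,4] S   >
  [0,1] "slowly" : S/PP
  [1,4] PP   <
    [1,3] NP/N   >
      [1,2] "here" : (NP/N)/PP
      [2,3] "saw" : PP
    [3,4] "in" : PP\(NP/N)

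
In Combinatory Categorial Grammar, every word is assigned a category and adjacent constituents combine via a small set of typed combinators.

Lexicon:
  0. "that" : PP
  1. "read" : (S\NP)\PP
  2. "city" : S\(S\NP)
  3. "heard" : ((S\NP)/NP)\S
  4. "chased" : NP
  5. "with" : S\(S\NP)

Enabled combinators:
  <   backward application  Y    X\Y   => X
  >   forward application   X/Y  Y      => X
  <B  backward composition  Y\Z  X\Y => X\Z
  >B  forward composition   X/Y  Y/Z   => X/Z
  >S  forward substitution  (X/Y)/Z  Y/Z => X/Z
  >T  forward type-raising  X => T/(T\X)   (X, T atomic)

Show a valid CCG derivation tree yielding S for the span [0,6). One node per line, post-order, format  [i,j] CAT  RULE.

[0,6] S   <
  [0,5] S\NP   >
    [0,4] (S\NP)/NP   <
      [0,3] S   <
        [0,2] S\NP   <
          [0,1] "that" : PP
          [1,2] "read" : (S\NP)\PP
        [2,3] "city" : S\(S\NP)
      [3,4] "heard" : ((S\NP)/NP)\S
    [4,5] "chased" : NP
  [5,6] "with" : S\(S\NP)

[0,1] PP  lex  "that"
[1,2] (S\NP)\PP  lex  "read"
[0,2] S\NP  <  k=1
[2,3] S\(S\NP)  lex  "city"
[0,3] S  <  k=2
[3,4] ((S\NP)/NP)\S  lex  "heard"
[0,4] (S\NP)/NP  <  k=3
[4,5] NP  lex  "chased"
[0,5] S\NP  >  k=4
[5,6] S\(S\NP)  lex  "with"
[0,6] S  <  k=5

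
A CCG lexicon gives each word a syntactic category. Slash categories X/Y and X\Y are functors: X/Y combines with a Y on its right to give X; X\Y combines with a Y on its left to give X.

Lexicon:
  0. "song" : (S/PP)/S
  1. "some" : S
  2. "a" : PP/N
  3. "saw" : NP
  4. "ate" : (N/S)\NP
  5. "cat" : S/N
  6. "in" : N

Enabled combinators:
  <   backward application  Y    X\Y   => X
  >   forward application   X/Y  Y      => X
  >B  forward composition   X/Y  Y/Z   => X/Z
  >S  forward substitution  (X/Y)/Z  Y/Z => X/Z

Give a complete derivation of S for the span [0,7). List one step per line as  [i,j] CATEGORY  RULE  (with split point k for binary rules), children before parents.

[0,7] S   >
  [0,2] S/PP   >
    [0,1] "song" : (S/PP)/S
    [1,2] "some" : S
  [2,7] PP   >
    [2,3] "a" : PP/N
    [3,7] N   >
      [3,5] N/S   <
        [3,4] "saw" : NP
        [4,5] "ate" : (N/S)\NP
      [5,7] S   >
        [5,6] "cat" : S/N
        [6,7] "in" : N

[0,1] (S/PP)/S  lex  "song"
[1,2] S  lex  "some"
[0,2] S/PP  >  k=1
[2,3] PP/N  lex  "a"
[3,4] NP  lex  "saw"
[4,5] (N/S)\NP  lex  "ate"
[3,5] N/S  <  k=4
[5,6] S/N  lex  "cat"
[6,7] N  lex  "in"
[5,7] S  >  k=6
[3,7] N  >  k=5
[2,7] PP  >  k=3
[0,7] S  >  k=2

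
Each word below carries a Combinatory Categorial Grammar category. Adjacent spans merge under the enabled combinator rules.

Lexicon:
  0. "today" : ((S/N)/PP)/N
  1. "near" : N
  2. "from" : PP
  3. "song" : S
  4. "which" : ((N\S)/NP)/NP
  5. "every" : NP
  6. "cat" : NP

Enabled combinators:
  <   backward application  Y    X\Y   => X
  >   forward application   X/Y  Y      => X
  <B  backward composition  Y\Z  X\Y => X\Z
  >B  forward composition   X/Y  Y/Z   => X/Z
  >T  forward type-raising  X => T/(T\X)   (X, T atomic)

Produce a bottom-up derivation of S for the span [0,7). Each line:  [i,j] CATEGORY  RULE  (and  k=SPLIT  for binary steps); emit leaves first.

[0,1] ((S/N)/PP)/N  lex  "today"
[1,2] N  lex  "near"
[0,2] (S/N)/PP  >  k=1
[2,3] PP  lex  "from"
[0,3] S/N  >  k=2
[3,4] S  lex  "song"
[3,4] N/(N\S)  >T
[4,5] ((N\S)/NP)/NP  lex  "which"
[5,6] NP  lex  "every"
[4,6] (N\S)/NP  >  k=5
[3,6] N/NP  >B  k=4
[6,7] NP  lex  "cat"
[3,7] N  >  k=6
[0,7] S  >  k=3

[0,7] S   >
  [0,3] S/N   >
    [0,2] (S/N)/PP   >
      [0,1] "today" : ((S/N)/PP)/N
      [1,2] "near" : N
    [2,3] "from" : PP
  [3,7] N   >
    [3,6] N/NP   >B
      [3,4] N/(N\S)   >T
        [3,4] "song" : S
      [4,6] (N\S)/NP   >
        [4,5] "which" : ((N\S)/NP)/NP
        [5,6] "every" : NP
    [6,7] "cat" : NP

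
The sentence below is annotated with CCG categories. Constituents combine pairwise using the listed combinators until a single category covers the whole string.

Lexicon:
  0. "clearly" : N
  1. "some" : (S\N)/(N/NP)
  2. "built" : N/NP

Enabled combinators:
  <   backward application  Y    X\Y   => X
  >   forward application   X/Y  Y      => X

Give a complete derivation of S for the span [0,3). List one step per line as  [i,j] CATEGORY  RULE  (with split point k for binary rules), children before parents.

[0,3] S   <
  [0,1] "clearly" : N
  [1,3] S\N   >
    [1,2] "some" : (S\N)/(N/NP)
    [2,3] "built" : N/NP

[0,1] N  lex  "clearly"
[1,2] (S\N)/(N/NP)  lex  "some"
[2,3] N/NP  lex  "built"
[1,3] S\N  >  k=2
[0,3] S  <  k=1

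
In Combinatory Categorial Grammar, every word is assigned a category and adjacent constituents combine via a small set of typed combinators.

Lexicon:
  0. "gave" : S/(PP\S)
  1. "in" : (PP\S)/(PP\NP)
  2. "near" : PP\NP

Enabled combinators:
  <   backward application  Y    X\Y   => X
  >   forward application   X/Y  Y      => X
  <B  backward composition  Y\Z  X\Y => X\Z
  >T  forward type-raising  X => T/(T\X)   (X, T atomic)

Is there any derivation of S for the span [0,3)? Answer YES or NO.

[0,3] S   >
  [0,1] "gave" : S/(PP\S)
  [1,3] PP\S   >
    [1,2] "in" : (PP\S)/(PP\NP)
    [2,3] "near" : PP\NP

YES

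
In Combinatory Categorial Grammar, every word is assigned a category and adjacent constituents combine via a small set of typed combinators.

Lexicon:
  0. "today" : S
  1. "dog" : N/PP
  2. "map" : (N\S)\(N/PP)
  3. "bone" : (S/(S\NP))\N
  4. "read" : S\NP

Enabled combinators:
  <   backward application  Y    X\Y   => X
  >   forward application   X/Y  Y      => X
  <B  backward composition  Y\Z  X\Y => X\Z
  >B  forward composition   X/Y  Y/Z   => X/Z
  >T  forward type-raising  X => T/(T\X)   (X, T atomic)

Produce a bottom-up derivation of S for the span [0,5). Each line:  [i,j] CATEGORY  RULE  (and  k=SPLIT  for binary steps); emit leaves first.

[0,5] S   >
  [0,4] S/(S\NP)   <
    [0,3] N   >
      [0,1] N/(N\S)   >T
        [0,1] "today" : S
      [1,3] N\S   <
        [1,2] "dog" : N/PP
        [2,3] "map" : (N\S)\(N/PP)
    [3,4] "bone" : (S/(S\NP))\N
  [4,5] "read" : S\NP

[0,1] S  lex  "today"
[0,1] N/(N\S)  >T
[1,2] N/PP  lex  "dog"
[2,3] (N\S)\(N/PP)  lex  "map"
[1,3] N\S  <  k=2
[0,3] N  >  k=1
[3,4] (S/(S\NP))\N  lex  "bone"
[0,4] S/(S\NP)  <  k=3
[4,5] S\NP  lex  "read"
[0,5] S  >  k=4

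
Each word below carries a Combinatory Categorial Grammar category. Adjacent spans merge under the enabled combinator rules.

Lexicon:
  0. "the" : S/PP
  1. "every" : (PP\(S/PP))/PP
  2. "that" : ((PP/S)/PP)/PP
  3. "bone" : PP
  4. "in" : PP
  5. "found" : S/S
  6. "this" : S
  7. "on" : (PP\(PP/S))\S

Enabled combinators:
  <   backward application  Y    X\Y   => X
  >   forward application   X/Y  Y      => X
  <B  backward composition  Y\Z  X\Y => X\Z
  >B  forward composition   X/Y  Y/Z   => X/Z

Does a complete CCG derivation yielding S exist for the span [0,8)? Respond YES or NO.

S/PP (PP\(S/PP))/PP ((PP/S)/PP)/PP PP PP S/S S (PP\(PP/S))\S
CKY chart[0,8] = {PP}; S ∉ chart

NO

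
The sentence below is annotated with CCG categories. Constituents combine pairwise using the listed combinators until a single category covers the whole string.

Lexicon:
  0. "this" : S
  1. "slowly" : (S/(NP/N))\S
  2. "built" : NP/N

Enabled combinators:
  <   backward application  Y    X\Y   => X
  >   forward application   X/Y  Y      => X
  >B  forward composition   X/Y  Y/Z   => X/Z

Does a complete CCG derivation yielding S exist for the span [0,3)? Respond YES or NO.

[0,3] S   >
  [0,2] S/(NP/N)   <
    [0,1] "this" : S
    [1,2] "slowly" : (S/(NP/N))\S
  [2,3] "built" : NP/N

YES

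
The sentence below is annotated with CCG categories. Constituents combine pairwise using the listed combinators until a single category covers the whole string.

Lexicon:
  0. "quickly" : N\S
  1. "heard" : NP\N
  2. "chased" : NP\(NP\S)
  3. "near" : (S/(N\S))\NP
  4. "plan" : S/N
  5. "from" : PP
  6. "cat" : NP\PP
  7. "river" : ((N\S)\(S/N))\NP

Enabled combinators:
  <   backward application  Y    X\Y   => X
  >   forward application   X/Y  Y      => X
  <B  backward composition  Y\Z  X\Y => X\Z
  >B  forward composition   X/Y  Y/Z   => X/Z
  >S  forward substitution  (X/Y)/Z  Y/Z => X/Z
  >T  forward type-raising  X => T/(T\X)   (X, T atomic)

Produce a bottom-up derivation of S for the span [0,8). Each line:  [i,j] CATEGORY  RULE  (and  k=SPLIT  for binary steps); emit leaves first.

[0,8] S   >
  [0,4] S/(N\S)   <
    [0,3] NP   <
      [0,2] NP\S   <B
        [0,1] "quickly" : N\S
        [1,2] "heard" : NP\N
      [2,3] "chased" : NP\(NP\S)
    [3,4] "near" : (S/(N\S))\NP
  [4,8] N\S   <
    [4,5] "plan" : S/N
    [5,8] (N\S)\(S/N)   <
      [5,7] NP   >
        [5,6] NP/(NP\PP)   >T
          [5,6] "from" : PP
        [6,7] "cat" : NP\PP
      [7,8] "river" : ((N\S)\(S/N))\NP

[0,1] N\S  lex  "quickly"
[1,2] NP\N  lex  "heard"
[0,2] NP\S  <B  k=1
[2,3] NP\(NP\S)  lex  "chased"
[0,3] NP  <  k=2
[3,4] (S/(N\S))\NP  lex  "near"
[0,4] S/(N\S)  <  k=3
[4,5] S/N  lex  "plan"
[5,6] PP  lex  "from"
[5,6] NP/(NP\PP)  >T
[6,7] NP\PP  lex  "cat"
[5,7] NP  >  k=6
[7,8] ((N\S)\(S/N))\NP  lex  "river"
[5,8] (N\S)\(S/N)  <  k=7
[4,8] N\S  <  k=5
[0,8] S  >  k=4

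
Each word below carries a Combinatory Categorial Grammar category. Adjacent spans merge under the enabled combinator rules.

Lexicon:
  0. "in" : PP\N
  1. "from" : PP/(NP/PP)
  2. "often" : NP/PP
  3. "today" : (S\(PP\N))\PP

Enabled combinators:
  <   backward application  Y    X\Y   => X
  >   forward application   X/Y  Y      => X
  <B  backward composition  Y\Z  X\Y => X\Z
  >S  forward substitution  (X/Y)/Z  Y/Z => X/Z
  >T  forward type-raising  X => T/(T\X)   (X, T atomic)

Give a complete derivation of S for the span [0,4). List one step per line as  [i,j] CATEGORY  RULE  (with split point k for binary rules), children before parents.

[0,1] PP\N  lex  "in"
[1,2] PP/(NP/PP)  lex  "from"
[2,3] NP/PP  lex  "often"
[1,3] PP  >  k=2
[3,4] (S\(PP\N))\PP  lex  "today"
[1,4] S\(PP\N)  <  k=3
[0,4] S  <  k=1

[0,4] S   <
  [0,1] "in" : PP\N
  [1,4] S\(PP\N)   <
    [1,3] PP   >
      [1,2] "from" : PP/(NP/PP)
      [2,3] "often" : NP/PP
    [3,4] "today" : (S\(PP\N))\PP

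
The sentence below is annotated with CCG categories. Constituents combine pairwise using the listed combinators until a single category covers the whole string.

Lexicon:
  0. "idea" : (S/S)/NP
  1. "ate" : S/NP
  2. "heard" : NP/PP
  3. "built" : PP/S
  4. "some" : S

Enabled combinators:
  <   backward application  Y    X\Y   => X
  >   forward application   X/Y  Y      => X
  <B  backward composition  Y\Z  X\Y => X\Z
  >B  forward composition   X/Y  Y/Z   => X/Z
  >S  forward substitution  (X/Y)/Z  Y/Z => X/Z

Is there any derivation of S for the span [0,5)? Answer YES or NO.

[0,5] S   >
  [0,2] S/NP   >S
    [0,1] "idea" : (S/S)/NP
    [1,2] "ate" : S/NP
  [2,5] NP   >
    [2,3] "heard" : NP/PP
    [3,5] PP   >
      [3,4] "built" : PP/S
      [4,5] "some" : S

YES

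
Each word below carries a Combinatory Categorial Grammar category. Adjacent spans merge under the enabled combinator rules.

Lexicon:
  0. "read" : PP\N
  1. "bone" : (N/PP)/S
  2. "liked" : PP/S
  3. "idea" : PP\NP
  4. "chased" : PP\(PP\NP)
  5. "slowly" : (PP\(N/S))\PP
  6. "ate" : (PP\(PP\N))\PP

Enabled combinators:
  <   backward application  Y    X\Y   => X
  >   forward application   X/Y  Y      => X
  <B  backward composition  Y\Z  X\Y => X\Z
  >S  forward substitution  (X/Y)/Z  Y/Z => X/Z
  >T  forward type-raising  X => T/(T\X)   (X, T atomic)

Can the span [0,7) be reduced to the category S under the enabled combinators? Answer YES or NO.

NO

PP\N (N/PP)/S PP/S PP\NP PP\(PP\NP) (PP\(N/S))\PP (PP\(PP\N))\PP
CKY chart[0,7] = {N/(N\PP), NP/(NP\PP), PP, PP/(PP\PP), S/(S\PP)}; S ∉ chart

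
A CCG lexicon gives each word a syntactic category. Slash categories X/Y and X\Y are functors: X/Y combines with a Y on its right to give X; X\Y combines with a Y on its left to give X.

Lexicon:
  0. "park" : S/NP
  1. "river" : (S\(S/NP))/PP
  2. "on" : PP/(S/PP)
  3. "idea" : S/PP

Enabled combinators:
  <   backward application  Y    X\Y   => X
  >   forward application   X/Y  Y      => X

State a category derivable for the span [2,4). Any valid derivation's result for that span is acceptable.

[0,4] S   <
  [0,1] "park" : S/NP
  [1,4] S\(S/NP)   >
    [1,2] "river" : (S\(S/NP))/PP
    [2,4] PP   >
      [2,3] "on" : PP/(S/PP)
      [3,4] "idea" : S/PP

PP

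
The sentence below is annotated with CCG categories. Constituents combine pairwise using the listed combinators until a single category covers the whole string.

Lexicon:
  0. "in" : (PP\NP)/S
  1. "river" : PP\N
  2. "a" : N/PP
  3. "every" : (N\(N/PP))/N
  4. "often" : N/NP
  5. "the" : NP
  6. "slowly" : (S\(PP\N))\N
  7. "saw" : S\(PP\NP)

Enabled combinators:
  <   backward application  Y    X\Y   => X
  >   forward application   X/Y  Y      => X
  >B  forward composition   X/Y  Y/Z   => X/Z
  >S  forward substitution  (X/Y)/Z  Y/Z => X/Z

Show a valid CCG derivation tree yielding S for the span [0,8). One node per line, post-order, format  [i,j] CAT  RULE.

[0,1] (PP\NP)/S  lex  "in"
[1,2] PP\N  lex  "river"
[2,3] N/PP  lex  "a"
[3,4] (N\(N/PP))/N  lex  "every"
[4,5] N/NP  lex  "often"
[5,6] NP  lex  "the"
[4,6] N  >  k=5
[3,6] N\(N/PP)  >  k=4
[2,6] N  <  k=3
[6,7] (S\(PP\N))\N  lex  "slowly"
[2,7] S\(PP\N)  <  k=6
[1,7] S  <  k=2
[0,7] PP\NP  >  k=1
[7,8] S\(PP\NP)  lex  "saw"
[0,8] S  <  k=7

[0,8] S   <
  [0,7] PP\NP   >
    [0,1] "in" : (PP\NP)/S
    [1,7] S   <
      [1,2] "river" : PP\N
      [2,7] S\(PP\N)   <
        [2,6] N   <
          [2,3] "a" : N/PP
          [3,6] N\(N/PP)   >
            [3,4] "every" : (N\(N/PP))/N
            [4,6] N   >
              [4,5] "often" : N/NP
              [5,6] "the" : NP
        [6,7] "slowly" : (S\(PP\N))\N
  [7,8] "saw" : S\(PP\NP)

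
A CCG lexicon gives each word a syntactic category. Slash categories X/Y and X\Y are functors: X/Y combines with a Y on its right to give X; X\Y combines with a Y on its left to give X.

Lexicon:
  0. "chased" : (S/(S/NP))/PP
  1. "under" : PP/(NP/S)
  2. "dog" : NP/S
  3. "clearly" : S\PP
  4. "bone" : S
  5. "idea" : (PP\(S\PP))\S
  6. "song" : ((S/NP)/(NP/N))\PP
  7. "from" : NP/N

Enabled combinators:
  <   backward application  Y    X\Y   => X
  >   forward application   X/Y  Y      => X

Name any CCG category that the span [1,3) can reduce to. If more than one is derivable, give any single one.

[0,8] S   >
  [0,3] S/(S/NP)   >
    [0,1] "chased" : (S/(S/NP))/PP
    [1,3] PP   >
      [1,2] "under" : PP/(NP/S)
      [2,3] "dog" : NP/S
  [3,8] S/NP   >
    [3,7] (S/NP)/(NP/N)   <
      [3,6] PP   <
        [3,4] "clearly" : S\PP
        [4,6] PP\(S\PP)   <
          [4,5] "bone" : S
          [5,6] "idea" : (PP\(S\PP))\S
      [6,7] "song" : ((S/NP)/(NP/N))\PP
    [7,8] "from" : NP/N

PP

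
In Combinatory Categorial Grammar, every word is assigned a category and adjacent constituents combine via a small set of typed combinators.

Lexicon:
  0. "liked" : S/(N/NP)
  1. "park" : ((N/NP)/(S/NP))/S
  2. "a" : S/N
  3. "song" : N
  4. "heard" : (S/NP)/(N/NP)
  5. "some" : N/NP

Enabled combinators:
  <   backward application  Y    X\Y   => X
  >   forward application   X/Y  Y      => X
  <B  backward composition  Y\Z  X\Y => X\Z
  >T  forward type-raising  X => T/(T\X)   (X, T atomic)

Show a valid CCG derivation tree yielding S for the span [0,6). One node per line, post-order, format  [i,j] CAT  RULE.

[0,1] S/(N/NP)  lex  "liked"
[1,2] ((N/NP)/(S/NP))/S  lex  "park"
[2,3] S/N  lex  "a"
[3,4] N  lex  "song"
[2,4] S  >  k=3
[1,4] (N/NP)/(S/NP)  >  k=2
[4,5] (S/NP)/(N/NP)  lex  "heard"
[5,6] N/NP  lex  "some"
[4,6] S/NP  >  k=5
[1,6] N/NP  >  k=4
[0,6] S  >  k=1

[0,6] S   >
  [0,1] "liked" : S/(N/NP)
  [1,6] N/NP   >
    [1,4] (N/NP)/(S/NP)   >
      [1,2] "park" : ((N/NP)/(S/NP))/S
      [2,4] S   >
        [2,3] "a" : S/N
        [3,4] "song" : N
    [4,6] S/NP   >
      [4,5] "heard" : (S/NP)/(N/NP)
      [5,6] "some" : N/NP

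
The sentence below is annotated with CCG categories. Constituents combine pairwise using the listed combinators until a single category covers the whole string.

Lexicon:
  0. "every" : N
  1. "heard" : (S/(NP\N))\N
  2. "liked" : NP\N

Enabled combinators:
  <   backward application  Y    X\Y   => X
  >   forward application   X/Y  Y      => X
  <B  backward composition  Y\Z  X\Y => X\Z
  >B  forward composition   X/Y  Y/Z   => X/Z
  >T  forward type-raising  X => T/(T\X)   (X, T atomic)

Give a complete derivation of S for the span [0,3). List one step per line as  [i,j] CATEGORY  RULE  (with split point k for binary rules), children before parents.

[0,1] N  lex  "every"
[1,2] (S/(NP\N))\N  lex  "heard"
[0,2] S/(NP\N)  <  k=1
[2,3] NP\N  lex  "liked"
[0,3] S  >  k=2

[0,3] S   >
  [0,2] S/(NP\N)   <
    [0,1] "every" : N
    [1,2] "heard" : (S/(NP\N))\N
  [2,3] "liked" : NP\N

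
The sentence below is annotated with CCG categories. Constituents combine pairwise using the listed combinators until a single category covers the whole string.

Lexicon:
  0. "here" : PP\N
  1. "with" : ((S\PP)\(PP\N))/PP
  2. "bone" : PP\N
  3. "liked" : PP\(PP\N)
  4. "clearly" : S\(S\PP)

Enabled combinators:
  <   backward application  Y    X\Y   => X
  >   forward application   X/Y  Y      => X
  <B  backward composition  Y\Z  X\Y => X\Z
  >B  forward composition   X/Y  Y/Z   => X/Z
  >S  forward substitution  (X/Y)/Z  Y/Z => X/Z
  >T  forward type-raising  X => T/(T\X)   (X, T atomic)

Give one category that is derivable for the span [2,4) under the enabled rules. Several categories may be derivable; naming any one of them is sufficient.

[0,5] S   <
  [0,4] S\PP   <
    [0,1] "here" : PP\N
    [1,4] (S\PP)\(PP\N)   >
      [1,2] "with" : ((S\PP)\(PP\N))/PP
      [2,4] PP   <
        [2,3] "bone" : PP\N
        [3,4] "liked" : PP\(PP\N)
  [4,5] "clearly" : S\(S\PP)

PP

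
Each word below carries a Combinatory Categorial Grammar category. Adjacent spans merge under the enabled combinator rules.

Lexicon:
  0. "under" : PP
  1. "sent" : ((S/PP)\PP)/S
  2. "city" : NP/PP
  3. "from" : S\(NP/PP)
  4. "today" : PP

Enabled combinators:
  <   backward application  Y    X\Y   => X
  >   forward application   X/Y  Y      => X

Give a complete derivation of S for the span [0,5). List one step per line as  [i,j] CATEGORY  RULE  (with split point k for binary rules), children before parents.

[0,5] S   >
  [0,4] S/PP   <
    [0,1] "under" : PP
    [1,4] (S/PP)\PP   >
      [1,2] "sent" : ((S/PP)\PP)/S
      [2,4] S   <
        [2,3] "city" : NP/PP
        [3,4] "from" : S\(NP/PP)
  [4,5] "today" : PP

[0,1] PP  lex  "under"
[1,2] ((S/PP)\PP)/S  lex  "sent"
[2,3] NP/PP  lex  "city"
[3,4] S\(NP/PP)  lex  "from"
[2,4] S  <  k=3
[1,4] (S/PP)\PP  >  k=2
[0,4] S/PP  <  k=1
[4,5] PP  lex  "today"
[0,5] S  >  k=4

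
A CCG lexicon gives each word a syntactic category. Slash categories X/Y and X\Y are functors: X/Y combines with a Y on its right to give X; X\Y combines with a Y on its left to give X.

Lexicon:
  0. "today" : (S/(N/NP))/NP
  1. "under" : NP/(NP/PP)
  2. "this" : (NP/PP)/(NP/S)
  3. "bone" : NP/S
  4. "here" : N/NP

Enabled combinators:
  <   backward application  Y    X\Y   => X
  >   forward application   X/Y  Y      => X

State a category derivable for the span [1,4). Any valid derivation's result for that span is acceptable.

NP

[0,5] S   >
  [0,4] S/(N/NP)   >
    [0,1] "today" : (S/(N/NP))/NP
    [1,4] NP   >
      [1,2] "under" : NP/(NP/PP)
      [2,4] NP/PP   >
        [2,3] "this" : (NP/PP)/(NP/S)
        [3,4] "bone" : NP/S
  [4,5] "here" : N/NP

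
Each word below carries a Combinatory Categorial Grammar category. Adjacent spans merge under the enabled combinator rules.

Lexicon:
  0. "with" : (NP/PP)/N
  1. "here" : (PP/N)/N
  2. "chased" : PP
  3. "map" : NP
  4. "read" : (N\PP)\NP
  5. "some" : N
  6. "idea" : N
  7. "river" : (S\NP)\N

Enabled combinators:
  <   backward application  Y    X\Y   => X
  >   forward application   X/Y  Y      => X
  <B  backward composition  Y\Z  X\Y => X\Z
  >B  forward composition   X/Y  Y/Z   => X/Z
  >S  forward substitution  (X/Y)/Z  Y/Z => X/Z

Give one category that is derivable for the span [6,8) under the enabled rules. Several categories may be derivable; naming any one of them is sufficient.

S\NP

[0,8] S   <
  [0,6] NP   >
    [0,5] NP/N   >S
      [0,1] "with" : (NP/PP)/N
      [1,5] PP/N   >
        [1,2] "here" : (PP/N)/N
        [2,5] N   <
          [2,3] "chased" : PP
          [3,5] N\PP   <
            [3,4] "map" : NP
            [4,5] "read" : (N\PP)\NP
    [5,6] "some" : N
  [6,8] S\NP   <
    [6,7] "idea" : N
    [7,8] "river" : (S\NP)\N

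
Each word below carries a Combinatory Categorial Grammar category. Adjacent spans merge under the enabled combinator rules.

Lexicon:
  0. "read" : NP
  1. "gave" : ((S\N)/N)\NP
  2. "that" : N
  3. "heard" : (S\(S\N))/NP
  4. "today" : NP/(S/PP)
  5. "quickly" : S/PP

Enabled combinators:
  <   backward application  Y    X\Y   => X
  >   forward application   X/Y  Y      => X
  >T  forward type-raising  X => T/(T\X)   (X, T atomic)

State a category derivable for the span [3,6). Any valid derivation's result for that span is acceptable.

S\(S\N)

[0,6] S   <
  [0,3] S\N   >
    [0,2] (S\N)/N   <
      [0,1] "read" : NP
      [1,2] "gave" : ((S\N)/N)\NP
    [2,3] "that" : N
  [3,6] S\(S\N)   >
    [3,4] "heard" : (S\(S\N))/NP
    [4,6] NP   >
      [4,5] "today" : NP/(S/PP)
      [5,6] "quickly" : S/PP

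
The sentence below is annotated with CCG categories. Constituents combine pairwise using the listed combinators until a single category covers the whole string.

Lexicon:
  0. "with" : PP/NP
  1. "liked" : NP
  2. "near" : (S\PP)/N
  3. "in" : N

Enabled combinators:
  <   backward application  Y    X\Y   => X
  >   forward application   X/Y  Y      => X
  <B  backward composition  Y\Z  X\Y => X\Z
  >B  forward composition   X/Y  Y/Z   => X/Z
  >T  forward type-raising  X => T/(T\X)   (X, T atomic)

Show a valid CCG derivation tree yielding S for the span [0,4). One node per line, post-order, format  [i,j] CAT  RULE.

[0,1] PP/NP  lex  "with"
[1,2] NP  lex  "liked"
[0,2] PP  >  k=1
[2,3] (S\PP)/N  lex  "near"
[3,4] N  lex  "in"
[2,4] S\PP  >  k=3
[0,4] S  <  k=2

[0,4] S   <
  [0,2] PP   >
    [0,1] "with" : PP/NP
    [1,2] "liked" : NP
  [2,4] S\PP   >
    [2,3] "near" : (S\PP)/N
    [3,4] "in" : N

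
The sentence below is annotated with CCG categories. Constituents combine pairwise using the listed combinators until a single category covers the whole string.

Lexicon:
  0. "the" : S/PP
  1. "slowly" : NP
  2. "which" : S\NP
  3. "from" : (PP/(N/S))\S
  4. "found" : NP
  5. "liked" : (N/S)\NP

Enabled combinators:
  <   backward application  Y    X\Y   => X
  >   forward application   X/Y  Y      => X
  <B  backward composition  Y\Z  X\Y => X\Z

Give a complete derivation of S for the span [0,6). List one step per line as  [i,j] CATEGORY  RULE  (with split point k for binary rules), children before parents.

[0,1] S/PP  lex  "the"
[1,2] NP  lex  "slowly"
[2,3] S\NP  lex  "which"
[1,3] S  <  k=2
[3,4] (PP/(N/S))\S  lex  "from"
[1,4] PP/(N/S)  <  k=3
[4,5] NP  lex  "found"
[5,6] (N/S)\NP  lex  "liked"
[4,6] N/S  <  k=5
[1,6] PP  >  k=4
[0,6] S  >  k=1

[0,6] S   >
  [0,1] "the" : S/PP
  [1,6] PP   >
    [1,4] PP/(N/S)   <
      [1,3] S   <
        [1,2] "slowly" : NP
        [2,3] "which" : S\NP
      [3,4] "from" : (PP/(N/S))\S
    [4,6] N/S   <
      [4,5] "found" : NP
      [5,6] "liked" : (N/S)\NP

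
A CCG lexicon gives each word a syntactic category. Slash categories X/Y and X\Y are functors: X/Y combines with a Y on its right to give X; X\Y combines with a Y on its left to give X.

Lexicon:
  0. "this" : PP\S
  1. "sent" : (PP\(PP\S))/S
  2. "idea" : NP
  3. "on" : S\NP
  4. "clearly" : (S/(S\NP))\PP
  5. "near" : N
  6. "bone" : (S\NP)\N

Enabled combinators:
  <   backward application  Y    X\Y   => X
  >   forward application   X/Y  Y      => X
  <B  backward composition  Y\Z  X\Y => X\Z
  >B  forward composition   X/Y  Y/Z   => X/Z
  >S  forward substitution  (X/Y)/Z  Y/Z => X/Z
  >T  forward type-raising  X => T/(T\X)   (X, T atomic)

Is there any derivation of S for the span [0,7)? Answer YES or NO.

YES

[0,7] S   >
  [0,5] S/(S\NP)   <
    [0,4] PP   <
      [0,1] "this" : PP\S
      [1,4] PP\(PP\S)   >
        [1,2] "sent" : (PP\(PP\S))/S
        [2,4] S   <
          [2,3] "idea" : NP
          [3,4] "on" : S\NP
    [4,5] "clearly" : (S/(S\NP))\PP
  [5,7] S\NP   <
    [5,6] "near" : N
    [6,7] "bone" : (S\NP)\N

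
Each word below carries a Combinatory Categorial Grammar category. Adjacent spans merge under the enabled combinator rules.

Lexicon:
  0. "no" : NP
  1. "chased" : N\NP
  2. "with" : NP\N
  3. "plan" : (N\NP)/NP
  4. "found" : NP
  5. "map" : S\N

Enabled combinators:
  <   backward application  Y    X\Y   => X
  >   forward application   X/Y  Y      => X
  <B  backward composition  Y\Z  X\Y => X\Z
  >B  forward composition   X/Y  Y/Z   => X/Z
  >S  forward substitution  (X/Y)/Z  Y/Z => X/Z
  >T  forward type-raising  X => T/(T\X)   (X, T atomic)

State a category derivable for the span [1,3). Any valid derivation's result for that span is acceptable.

NP\NP

[0,6] S   <
  [0,1] "no" : NP
  [1,6] S\NP   <B
    [1,5] N\NP   <B
      [1,3] NP\NP   <B
        [1,2] "chased" : N\NP
        [2,3] "with" : NP\N
      [3,5] N\NP   >
        [3,4] "plan" : (N\NP)/NP
        [4,5] "found" : NP
    [5,6] "map" : S\N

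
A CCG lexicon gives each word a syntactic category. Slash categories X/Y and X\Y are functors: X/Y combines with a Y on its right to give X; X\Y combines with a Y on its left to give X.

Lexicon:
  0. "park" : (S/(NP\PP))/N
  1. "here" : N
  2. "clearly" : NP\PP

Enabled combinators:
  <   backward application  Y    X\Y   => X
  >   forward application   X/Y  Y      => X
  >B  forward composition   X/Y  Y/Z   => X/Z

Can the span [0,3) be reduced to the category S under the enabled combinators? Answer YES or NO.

YES

[0,3] S   >
  [0,2] S/(NP\PP)   >
    [0,1] "park" : (S/(NP\PP))/N
    [1,2] "here" : N
  [2,3] "clearly" : NP\PP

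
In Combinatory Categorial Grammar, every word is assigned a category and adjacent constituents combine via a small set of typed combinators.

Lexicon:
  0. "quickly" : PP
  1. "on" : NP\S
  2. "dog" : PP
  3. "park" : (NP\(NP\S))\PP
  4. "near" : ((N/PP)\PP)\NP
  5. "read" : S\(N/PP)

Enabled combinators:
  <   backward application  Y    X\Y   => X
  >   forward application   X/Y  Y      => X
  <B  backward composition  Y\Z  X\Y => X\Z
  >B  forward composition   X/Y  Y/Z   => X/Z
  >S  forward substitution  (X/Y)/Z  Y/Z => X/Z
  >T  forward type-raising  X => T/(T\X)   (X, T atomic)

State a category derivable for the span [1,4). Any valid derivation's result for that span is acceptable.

[0,6] S   <
  [0,1] "quickly" : PP
  [1,6] S\PP   <B
    [1,5] (N/PP)\PP   <
      [1,4] NP   <
        [1,2] "on" : NP\S
        [2,4] NP\(NP\S)   <
          [2,3] "dog" : PP
          [3,4] "park" : (NP\(NP\S))\PP
      [4,5] "near" : ((N/PP)\PP)\NP
    [5,6] "read" : S\(N/PP)

NP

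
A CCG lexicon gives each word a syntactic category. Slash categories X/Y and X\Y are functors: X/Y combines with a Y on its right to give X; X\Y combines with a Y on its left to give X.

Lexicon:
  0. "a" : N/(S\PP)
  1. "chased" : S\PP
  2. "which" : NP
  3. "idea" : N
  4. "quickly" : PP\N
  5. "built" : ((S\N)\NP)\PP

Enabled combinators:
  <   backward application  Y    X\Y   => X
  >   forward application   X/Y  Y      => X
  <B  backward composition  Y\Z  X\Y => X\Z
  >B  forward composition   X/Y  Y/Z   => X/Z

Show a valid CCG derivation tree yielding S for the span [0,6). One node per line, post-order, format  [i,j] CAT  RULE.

[0,6] S   <
  [0,2] N   >
    [0,1] "a" : N/(S\PP)
    [1,2] "chased" : S\PP
  [2,6] S\N   <
    [2,3] "which" : NP
    [3,6] (S\N)\NP   <
      [3,5] PP   <
        [3,4] "idea" : N
        [4,5] "quickly" : PP\N
      [5,6] "built" : ((S\N)\NP)\PP

[0,1] N/(S\PP)  lex  "a"
[1,2] S\PP  lex  "chased"
[0,2] N  >  k=1
[2,3] NP  lex  "which"
[3,4] N  lex  "idea"
[4,5] PP\N  lex  "quickly"
[3,5] PP  <  k=4
[5,6] ((S\N)\NP)\PP  lex  "built"
[3,6] (S\N)\NP  <  k=5
[2,6] S\N  <  k=3
[0,6] S  <  k=2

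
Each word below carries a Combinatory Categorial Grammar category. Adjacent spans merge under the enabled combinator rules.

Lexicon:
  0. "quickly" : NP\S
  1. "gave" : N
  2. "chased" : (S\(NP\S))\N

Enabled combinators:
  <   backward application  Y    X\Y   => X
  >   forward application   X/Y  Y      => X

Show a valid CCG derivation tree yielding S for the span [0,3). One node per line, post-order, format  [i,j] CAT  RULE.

[0,3] S   <
  [0,1] "quickly" : NP\S
  [1,3] S\(NP\S)   <
    [1,2] "gave" : N
    [2,3] "chased" : (S\(NP\S))\N

[0,1] NP\S  lex  "quickly"
[1,2] N  lex  "gave"
[2,3] (S\(NP\S))\N  lex  "chased"
[1,3] S\(NP\S)  <  k=2
[0,3] S  <  k=1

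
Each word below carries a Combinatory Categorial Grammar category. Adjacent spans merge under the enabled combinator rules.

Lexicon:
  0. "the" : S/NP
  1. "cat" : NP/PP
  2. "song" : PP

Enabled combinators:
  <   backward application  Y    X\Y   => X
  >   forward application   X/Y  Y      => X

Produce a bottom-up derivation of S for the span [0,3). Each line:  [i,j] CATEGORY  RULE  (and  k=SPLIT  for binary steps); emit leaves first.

[0,3] S   >
  [0,1] "the" : S/NP
  [1,3] NP   >
    [1,2] "cat" : NP/PP
    [2,3] "song" : PP

[0,1] S/NP  lex  "the"
[1,2] NP/PP  lex  "cat"
[2,3] PP  lex  "song"
[1,3] NP  >  k=2
[0,3] S  >  k=1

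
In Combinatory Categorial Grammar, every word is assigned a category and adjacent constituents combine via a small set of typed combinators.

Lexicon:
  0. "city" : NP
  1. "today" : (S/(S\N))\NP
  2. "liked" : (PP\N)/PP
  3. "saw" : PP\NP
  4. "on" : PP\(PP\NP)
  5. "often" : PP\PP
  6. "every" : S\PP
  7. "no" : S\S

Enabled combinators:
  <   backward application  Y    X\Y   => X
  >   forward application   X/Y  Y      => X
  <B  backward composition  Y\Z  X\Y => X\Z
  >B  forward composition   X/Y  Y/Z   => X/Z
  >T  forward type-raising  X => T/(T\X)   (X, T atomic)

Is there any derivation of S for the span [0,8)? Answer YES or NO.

[0,8] S   >
  [0,2] S/(S\N)   <
    [0,1] "city" : NP
    [1,2] "today" : (S/(S\N))\NP
  [2,8] S\N   <B
    [2,7] S\N   <B
      [2,5] PP\N   >
        [2,3] "liked" : (PP\N)/PP
        [3,5] PP   <
          [3,4] "saw" : PP\NP
          [4,5] "on" : PP\(PP\NP)
      [5,7] S\PP   <B
        [5,6] "often" : PP\PP
        [6,7] "every" : S\PP
    [7,8] "no" : S\S

YES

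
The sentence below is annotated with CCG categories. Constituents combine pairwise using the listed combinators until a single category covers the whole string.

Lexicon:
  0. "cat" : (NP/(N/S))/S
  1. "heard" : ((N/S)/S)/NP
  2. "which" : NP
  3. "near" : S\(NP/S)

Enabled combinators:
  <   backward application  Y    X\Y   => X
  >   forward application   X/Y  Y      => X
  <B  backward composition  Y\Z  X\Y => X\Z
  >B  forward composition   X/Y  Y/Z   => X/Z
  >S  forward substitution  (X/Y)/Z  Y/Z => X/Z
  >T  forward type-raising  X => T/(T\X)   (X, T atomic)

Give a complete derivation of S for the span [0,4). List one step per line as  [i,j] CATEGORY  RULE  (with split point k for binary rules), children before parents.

[0,4] S   <
  [0,3] NP/S   >S
    [0,1] "cat" : (NP/(N/S))/S
    [1,3] (N/S)/S   >
      [1,2] "heard" : ((N/S)/S)/NP
      [2,3] "which" : NP
  [3,4] "near" : S\(NP/S)

[0,1] (NP/(N/S))/S  lex  "cat"
[1,2] ((N/S)/S)/NP  lex  "heard"
[2,3] NP  lex  "which"
[1,3] (N/S)/S  >  k=2
[0,3] NP/S  >S  k=1
[3,4] S\(NP/S)  lex  "near"
[0,4] S  <  k=3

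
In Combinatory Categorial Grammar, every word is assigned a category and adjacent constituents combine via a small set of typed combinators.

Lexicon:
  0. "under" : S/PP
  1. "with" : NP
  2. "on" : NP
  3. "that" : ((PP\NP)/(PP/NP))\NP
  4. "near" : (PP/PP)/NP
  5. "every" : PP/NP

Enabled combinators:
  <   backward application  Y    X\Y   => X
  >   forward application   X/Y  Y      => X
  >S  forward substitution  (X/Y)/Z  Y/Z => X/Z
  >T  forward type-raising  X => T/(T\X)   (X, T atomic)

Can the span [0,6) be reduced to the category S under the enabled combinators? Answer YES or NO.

[0,6] S   >
  [0,1] "under" : S/PP
  [1,6] PP   <
    [1,2] "with" : NP
    [2,6] PP\NP   >
      [2,4] (PP\NP)/(PP/NP)   <
        [2,3] "on" : NP
        [3,4] "that" : ((PP\NP)/(PP/NP))\NP
      [4,6] PP/NP   >S
        [4,5] "near" : (PP/PP)/NP
        [5,6] "every" : PP/NP

YES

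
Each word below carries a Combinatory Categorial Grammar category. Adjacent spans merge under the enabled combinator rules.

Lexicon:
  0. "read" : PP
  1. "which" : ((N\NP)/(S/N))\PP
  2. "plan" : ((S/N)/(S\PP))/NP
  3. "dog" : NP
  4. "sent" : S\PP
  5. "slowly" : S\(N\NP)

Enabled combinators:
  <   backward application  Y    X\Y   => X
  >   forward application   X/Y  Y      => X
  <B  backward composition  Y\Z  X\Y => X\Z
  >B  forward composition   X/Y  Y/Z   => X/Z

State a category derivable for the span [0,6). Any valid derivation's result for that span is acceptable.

[0,6] S   <
  [0,5] N\NP   >
    [0,2] (N\NP)/(S/N)   <
      [0,1] "read" : PP
      [1,2] "which" : ((N\NP)/(S/N))\PP
    [2,5] S/N   >
      [2,4] (S/N)/(S\PP)   >
        [2,3] "plan" : ((S/N)/(S\PP))/NP
        [3,4] "dog" : NP
      [4,5] "sent" : S\PP
  [5,6] "slowly" : S\(N\NP)

S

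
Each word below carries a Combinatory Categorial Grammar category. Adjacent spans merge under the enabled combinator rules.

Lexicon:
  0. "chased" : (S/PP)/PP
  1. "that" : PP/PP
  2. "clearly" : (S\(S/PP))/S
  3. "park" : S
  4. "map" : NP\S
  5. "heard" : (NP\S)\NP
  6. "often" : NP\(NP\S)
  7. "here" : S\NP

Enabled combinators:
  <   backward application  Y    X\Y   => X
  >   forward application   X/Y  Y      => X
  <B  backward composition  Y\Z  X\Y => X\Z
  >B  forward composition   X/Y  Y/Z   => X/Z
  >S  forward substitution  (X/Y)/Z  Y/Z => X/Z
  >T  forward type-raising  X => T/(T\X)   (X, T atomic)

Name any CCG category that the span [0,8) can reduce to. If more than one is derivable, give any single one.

[0,8] S   <
  [0,2] S/PP   >S
    [0,1] "chased" : (S/PP)/PP
    [1,2] "that" : PP/PP
  [2,8] S\(S/PP)   >
    [2,3] "clearly" : (S\(S/PP))/S
    [3,8] S   <
      [3,7] NP   <
        [3,6] NP\S   <
          [3,5] NP   >
            [3,4] NP/(NP\S)   >T
              [3,4] "park" : S
            [4,5] "map" : NP\S
          [5,6] "heard" : (NP\S)\NP
        [6,7] "often" : NP\(NP\S)
      [7,8] "here" : S\NP

S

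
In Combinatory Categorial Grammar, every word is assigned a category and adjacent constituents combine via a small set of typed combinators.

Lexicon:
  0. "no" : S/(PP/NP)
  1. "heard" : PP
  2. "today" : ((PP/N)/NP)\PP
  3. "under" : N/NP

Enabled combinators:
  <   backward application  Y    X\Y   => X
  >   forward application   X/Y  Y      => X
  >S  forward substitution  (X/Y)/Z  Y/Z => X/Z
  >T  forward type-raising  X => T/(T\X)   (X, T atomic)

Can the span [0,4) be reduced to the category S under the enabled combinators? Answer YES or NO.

[0,4] S   >
  [0,1] "no" : S/(PP/NP)
  [1,4] PP/NP   >S
    [1,3] (PP/N)/NP   <
      [1,2] "heard" : PP
      [2,3] "today" : ((PP/N)/NP)\PP
    [3,4] "under" : N/NP

YES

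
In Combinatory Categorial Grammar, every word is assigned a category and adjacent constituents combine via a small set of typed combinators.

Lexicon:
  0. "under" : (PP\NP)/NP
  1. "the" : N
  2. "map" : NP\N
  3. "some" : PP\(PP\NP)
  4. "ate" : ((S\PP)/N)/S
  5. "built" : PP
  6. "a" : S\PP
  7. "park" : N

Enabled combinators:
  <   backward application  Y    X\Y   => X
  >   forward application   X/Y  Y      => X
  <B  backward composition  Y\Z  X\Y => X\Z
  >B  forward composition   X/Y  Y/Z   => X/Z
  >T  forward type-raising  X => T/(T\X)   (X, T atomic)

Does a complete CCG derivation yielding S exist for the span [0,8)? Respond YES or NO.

[0,8] S   <
  [0,4] PP   <
    [0,3] PP\NP   >
      [0,1] "under" : (PP\NP)/NP
      [1,3] NP   >
        [1,2] NP/(NP\N)   >T
          [1,2] "the" : N
        [2,3] "map" : NP\N
    [3,4] "some" : PP\(PP\NP)
  [4,8] S\PP   >
    [4,7] (S\PP)/N   >
      [4,5] "ate" : ((S\PP)/N)/S
      [5,7] S   <
        [5,6] "built" : PP
        [6,7] "a" : S\PP
    [7,8] "park" : N

YES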